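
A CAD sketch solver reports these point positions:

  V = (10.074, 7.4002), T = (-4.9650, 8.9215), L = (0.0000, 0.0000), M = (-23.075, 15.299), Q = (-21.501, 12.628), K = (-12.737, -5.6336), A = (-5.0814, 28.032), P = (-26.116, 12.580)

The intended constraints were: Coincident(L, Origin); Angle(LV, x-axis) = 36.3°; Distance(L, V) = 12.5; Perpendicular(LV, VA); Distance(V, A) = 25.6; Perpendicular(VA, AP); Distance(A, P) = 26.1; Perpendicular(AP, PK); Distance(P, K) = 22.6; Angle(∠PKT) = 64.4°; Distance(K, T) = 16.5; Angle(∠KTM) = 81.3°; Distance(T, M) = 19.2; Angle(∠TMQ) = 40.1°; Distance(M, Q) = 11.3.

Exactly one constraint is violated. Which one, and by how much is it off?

Distance(M, Q) = 11.3 — off by 8.20.

L = (0.00, 0.00) ✓; LV at 36.30° ✓; |LV| = 12.50 ✓; ∠(LV, VA) = 90.00° ✓; |VA| = 25.60 ✓; ∠(VA, AP) = 90.00° ✓; |AP| = 26.10 ✓; ∠(AP, PK) = 90.00° ✓; |PK| = 22.60 ✓; ∠PKT = 64.40° ✓; |KT| = 16.50 ✓; ∠KTM = 81.30° ✓; |TM| = 19.20 ✓; ∠TMQ = 40.09° ✓; |MQ| = 3.100 ✗.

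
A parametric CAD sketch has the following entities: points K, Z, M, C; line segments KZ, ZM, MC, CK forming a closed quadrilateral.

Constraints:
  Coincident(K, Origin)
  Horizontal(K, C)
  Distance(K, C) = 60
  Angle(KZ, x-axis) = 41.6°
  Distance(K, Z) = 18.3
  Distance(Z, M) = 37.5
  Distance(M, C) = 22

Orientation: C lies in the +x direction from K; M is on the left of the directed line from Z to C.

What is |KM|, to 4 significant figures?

54.15

Checks: |ZM| = 37.50 ✓; |MC| = 22.00 ✓.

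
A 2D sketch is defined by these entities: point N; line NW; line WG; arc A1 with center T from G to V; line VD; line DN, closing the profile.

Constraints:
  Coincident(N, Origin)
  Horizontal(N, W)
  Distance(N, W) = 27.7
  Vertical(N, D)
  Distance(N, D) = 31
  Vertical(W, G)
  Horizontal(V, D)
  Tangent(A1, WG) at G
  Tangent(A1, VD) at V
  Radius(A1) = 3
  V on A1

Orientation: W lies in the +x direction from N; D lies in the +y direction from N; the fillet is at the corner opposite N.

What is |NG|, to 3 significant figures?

39.4

The virtual corner opposite N is at (27.7, 31.0). Tangency of A1 to WG means the radius TG is perpendicular to WG and since A1 is tangent to VD there, TV ⟂ VD, with radius 3.0, so the center T sits 3.0 in from both sides at T = (24.7, 28.0). That places the tangent points at G = (27.7, 28.0) on WG and V = (24.7, 31.0) on VD. Then |NG| = |G − N| = 39.4.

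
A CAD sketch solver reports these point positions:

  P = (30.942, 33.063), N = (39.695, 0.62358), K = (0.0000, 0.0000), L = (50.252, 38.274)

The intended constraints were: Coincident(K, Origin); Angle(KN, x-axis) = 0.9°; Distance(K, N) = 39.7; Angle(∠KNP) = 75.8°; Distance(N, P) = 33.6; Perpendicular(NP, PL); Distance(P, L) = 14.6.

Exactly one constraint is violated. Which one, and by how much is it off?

Distance(P, L) = 14.6 — off by 5.40.

K = (0.00, 0.00) ✓; KN at 0.9000° ✓; |KN| = 39.70 ✓; ∠KNP = 75.80° ✓; |NP| = 33.60 ✓; ∠(NP, PL) = 90.00° ✓; |PL| = 20.00 ✗.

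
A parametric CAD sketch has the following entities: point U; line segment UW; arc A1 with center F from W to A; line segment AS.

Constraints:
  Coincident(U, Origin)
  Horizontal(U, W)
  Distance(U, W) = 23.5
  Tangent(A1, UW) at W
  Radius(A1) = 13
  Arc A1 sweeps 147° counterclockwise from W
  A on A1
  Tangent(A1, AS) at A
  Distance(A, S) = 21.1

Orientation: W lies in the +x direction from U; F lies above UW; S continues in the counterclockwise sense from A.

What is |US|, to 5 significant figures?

37.667

On A1, W sits at bearing -90° from F; a 147° counterclockwise sweep puts A at bearing 57°, so A = F + 13.0·(cos 57°, sin 57°) = (30.580, 23.903). The tangent condition forces FA to be normal to AS, so AS runs along (−sin 57°, cos 57°); with |AS| = 21.1, S = (12.884, 35.395). Then |US| = |S − U| = 37.667.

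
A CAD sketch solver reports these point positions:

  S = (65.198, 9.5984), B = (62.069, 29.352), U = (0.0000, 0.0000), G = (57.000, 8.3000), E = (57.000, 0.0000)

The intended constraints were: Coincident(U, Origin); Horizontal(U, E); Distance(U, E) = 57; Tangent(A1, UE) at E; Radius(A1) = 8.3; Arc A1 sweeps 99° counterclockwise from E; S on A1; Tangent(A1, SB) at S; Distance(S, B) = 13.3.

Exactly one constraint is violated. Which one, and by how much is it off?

Distance(S, B) = 13.3 — off by 6.70.

U = (0.00, 0.00) ✓; U.y = 0.00, E.y = 0.00 ✓; |UE| = 57.00 ✓; ∠(GE, EU) = 90.00° ✓; |GE| = 8.300 ✓; bearing(G→S) − bearing(G→E) = 99.00° ✓; |GS| = 8.300 ✓; ∠(GS, SB) = 90.00° ✓; |SB| = 20.00 ✗.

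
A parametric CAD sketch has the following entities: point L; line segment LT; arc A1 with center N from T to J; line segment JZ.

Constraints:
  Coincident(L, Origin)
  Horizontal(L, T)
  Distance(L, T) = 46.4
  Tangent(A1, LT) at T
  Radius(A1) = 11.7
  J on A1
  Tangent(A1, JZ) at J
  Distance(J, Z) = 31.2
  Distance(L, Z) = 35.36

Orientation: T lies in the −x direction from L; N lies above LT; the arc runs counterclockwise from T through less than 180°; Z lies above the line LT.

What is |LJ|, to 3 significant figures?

37.2

Checks: |NJ| = 11.70 ✓; ∠(NJ, JZ) = 90.00° ✓; |JZ| = 31.20 ✓; |LZ| = 35.36 ✓.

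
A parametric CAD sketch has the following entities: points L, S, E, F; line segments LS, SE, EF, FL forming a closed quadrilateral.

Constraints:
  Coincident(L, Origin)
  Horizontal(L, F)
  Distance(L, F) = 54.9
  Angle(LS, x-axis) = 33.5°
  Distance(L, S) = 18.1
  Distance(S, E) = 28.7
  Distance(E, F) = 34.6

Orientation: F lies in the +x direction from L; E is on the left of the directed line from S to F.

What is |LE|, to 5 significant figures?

46.675

L is at the origin; L and F share the same y with |LF| = 54.9 and F in +x, so F = (54.9, 0). LS runs at 33.5° with |LS| = 18.1, so S = (15.093, 9.9901). E is determined by |SE| = 28.7 and |EF| = 34.6 together: it lies at the intersection of circle(S, 28.7) and circle(F, 34.6). With |SF| = 41.041, the foot of the radical line on SF is 15.971 from S and the perpendicular offset is √(28.7² − 15.971²) = 23.846. Taking the left-of-SF solution: E = (36.388, 29.231).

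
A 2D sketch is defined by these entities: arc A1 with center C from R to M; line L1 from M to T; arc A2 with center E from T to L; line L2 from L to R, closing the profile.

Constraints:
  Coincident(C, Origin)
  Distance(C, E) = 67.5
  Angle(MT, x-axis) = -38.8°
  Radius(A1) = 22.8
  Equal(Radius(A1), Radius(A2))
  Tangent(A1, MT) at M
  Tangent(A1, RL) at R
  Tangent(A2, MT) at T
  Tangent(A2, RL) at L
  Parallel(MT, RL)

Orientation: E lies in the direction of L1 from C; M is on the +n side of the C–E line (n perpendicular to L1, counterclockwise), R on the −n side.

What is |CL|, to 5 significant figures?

71.247

The slot axis is L1's direction at -38.8°, so u = (cos -38.8°, sin -38.8°) = (0.77934, -0.62660) and n = (−sin -38.8°, cos -38.8°) = (0.62660, 0.77934). C is at the origin and E lies 67.5 along u from C, so E = 67.5·u = (52.605, -42.296). Tangency of A1 to both parallel lines with radius 22.8 puts M and R at C ± 22.8·n: M = (14.287, 17.769), R = (-14.287, -17.769). Equal radii place T and L the same way about E: T = E + 22.8·n = (66.892, -24.527), L = E − 22.8·n = (38.319, -60.065). Then |CL| = |L − C| = 71.247.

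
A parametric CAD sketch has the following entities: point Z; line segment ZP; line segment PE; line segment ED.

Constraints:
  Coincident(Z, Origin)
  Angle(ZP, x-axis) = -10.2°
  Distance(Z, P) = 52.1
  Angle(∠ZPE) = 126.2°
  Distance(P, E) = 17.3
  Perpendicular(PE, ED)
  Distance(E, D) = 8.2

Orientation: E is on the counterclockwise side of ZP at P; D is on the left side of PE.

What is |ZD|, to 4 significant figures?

58.79

Z is at the origin; ZP runs at -10.2° with length 52.1, so P = 52.1·(cos -10.2°, sin -10.2°) = (51.28, -9.226). ∠ZPE = 126.2°, so PE runs at -10.2° + (180° − 126.2°) = 43.60° from the x-axis; with |PE| = 17.3, E = P + 17.3·(cos 43.60°, sin 43.60°) = (63.80, 2.704). PE is perpendicular to ED; with |ED| = 8.2 on the left of PE, D = E + 8.2·(-0.6896, 0.7242) = (58.15, 8.643). Then |ZD| = |D − Z| = 58.79.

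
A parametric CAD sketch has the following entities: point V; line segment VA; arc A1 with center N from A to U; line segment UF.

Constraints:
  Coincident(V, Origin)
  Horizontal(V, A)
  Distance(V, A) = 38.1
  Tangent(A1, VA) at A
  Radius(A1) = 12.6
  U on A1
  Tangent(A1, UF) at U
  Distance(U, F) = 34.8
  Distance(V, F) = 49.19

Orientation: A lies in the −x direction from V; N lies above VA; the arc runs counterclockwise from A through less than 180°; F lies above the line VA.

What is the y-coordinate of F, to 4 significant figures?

44.92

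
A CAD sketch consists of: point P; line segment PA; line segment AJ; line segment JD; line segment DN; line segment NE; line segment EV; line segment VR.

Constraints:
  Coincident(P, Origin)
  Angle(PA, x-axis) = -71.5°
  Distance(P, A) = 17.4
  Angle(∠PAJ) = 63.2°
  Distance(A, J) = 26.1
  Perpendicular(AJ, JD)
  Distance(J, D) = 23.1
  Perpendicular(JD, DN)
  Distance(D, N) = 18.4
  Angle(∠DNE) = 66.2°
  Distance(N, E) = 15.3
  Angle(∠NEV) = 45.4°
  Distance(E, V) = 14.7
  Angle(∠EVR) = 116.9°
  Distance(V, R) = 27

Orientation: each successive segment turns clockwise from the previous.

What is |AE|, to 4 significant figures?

16.59

P is at the origin; PA runs at -71.5° with length 17.4, so A = (5.521, -16.50). ∠PAJ = 63.2° gives AJ at 171.7° from the x-axis; with |AJ| = 26.1, J = (-20.31, -12.73). AJ is perpendicular to JD, so JD runs at 81.70°; with |JD| = 23.1, D = (-16.97, 10.12). JD is perpendicular to DN, so DN runs at -8.300°; with |DN| = 18.4, N = (1.236, 7.469). ∠DNE = 66.2° gives NE at -122.1° from the x-axis; with |NE| = 15.3, E = (-6.894, -5.492). Then |AE| = |E − A| = 16.59.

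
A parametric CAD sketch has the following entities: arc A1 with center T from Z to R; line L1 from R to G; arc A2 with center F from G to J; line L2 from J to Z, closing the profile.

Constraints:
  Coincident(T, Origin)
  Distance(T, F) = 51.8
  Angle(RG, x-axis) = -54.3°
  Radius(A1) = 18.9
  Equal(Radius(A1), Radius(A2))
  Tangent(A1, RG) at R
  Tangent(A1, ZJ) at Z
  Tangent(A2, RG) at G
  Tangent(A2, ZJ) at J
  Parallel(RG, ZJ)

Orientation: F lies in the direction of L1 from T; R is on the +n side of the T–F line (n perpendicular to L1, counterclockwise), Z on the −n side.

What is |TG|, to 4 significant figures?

55.14

The slot axis is L1's direction at -54.3°, so u = (cos -54.3°, sin -54.3°) = (0.5835, -0.8121) and n = (−sin -54.3°, cos -54.3°) = (0.8121, 0.5835). T is at the origin and F lies 51.8 along u from T, so F = 51.8·u = (30.23, -42.07). Tangency of A1 to both parallel lines with radius 18.9 puts R and Z at T ± 18.9·n: R = (15.35, 11.03), Z = (-15.35, -11.03). Equal radii place G and J the same way about F: G = F + 18.9·n = (45.58, -31.04), J = F − 18.9·n = (14.88, -53.09). Then |TG| = |G − T| = 55.14.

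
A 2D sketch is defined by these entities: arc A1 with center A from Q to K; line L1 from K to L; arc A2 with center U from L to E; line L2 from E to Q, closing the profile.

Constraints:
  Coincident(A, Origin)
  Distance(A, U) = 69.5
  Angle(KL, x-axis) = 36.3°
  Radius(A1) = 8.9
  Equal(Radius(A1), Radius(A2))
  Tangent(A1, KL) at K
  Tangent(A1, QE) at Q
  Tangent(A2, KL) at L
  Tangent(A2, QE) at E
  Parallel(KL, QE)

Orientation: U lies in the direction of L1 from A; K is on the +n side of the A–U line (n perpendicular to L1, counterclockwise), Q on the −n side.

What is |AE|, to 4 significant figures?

70.07

Tangency of A1 to both parallel lines with radius 8.9 puts K and Q at A ± 8.9·n: K = (-5.269, 7.173), Q = (5.269, -7.173). Equal radii place L and E the same way about U: L = U + 8.9·n = (50.74, 48.32), E = U − 8.9·n = (61.28, 33.97). Then |AE| = |E − A| = 70.07.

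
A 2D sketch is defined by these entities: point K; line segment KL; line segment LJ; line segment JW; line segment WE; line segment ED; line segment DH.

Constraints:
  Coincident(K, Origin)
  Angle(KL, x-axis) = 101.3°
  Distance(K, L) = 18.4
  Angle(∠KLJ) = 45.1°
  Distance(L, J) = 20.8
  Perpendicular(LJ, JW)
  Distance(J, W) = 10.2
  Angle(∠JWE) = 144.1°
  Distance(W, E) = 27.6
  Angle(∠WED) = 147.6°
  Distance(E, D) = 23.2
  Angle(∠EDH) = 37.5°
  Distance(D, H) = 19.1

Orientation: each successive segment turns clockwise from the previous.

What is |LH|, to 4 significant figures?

25.74

K is at the origin; KL runs at 101.3° with length 18.4, so L = (-3.605, 18.04). ∠KLJ = 45.1° gives LJ at -33.60° from the x-axis; with |LJ| = 20.8, J = (13.72, 6.533). The perpendicularity gives JW at right angles to LJ, so JW runs at -123.6°; with |JW| = 10.2, W = (8.075, -1.963). ∠JWE = 144.1° gives WE at -159.5° from the x-axis; with |WE| = 27.6, E = (-17.78, -11.63). ∠WED = 147.6° gives ED at 168.1° from the x-axis; with |ED| = 23.2, D = (-40.48, -6.845). ∠EDH = 37.5° gives DH at 25.60° from the x-axis; with |DH| = 19.1, H = (-23.25, 1.408). Then |LH| = |H − L| = 25.74.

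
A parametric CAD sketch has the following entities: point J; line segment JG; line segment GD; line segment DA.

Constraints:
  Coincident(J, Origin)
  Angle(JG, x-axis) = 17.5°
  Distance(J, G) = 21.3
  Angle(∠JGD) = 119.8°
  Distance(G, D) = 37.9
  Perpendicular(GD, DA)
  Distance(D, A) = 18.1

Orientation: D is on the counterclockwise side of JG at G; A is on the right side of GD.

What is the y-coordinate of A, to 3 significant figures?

39.6

∠JGD = 119.8°, so GD runs at 17.5° + (180° − 119.8°) = 77.7° from the x-axis; with |GD| = 37.9, D = G + 37.9·(cos 77.7°, sin 77.7°) = (28.4, 43.4). GD is perpendicular to DA; with |DA| = 18.1 on the right of GD, A = D + 18.1·(0.977, -0.213) = (46.1, 39.6). So A.y = 39.6.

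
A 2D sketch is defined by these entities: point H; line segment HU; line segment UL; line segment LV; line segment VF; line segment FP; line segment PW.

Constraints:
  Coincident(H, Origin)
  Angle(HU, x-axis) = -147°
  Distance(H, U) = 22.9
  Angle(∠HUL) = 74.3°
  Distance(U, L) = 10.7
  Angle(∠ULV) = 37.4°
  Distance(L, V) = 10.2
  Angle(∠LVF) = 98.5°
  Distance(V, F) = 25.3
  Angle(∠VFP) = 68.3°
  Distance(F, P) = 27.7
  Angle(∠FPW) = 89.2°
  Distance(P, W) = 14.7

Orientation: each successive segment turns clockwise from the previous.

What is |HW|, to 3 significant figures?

32.7

H is at the origin; HU runs at -147.0° with length 22.9, so U = (-19.2, -12.5). ∠HUL = 74.3° gives UL at 107° from the x-axis; with |UL| = 10.7, L = (-22.4, -2.26). ∠ULV = 37.4° gives LV at -35.3° from the x-axis; with |LV| = 10.2, V = (-14.1, -8.15). ∠LVF = 98.5° gives VF at -117° from the x-axis; with |VF| = 25.3, F = (-25.5, -30.7). ∠VFP = 68.3° gives FP at 132° from the x-axis; with |FP| = 27.7, P = (-43.8, -9.99). ∠FPW = 89.2° gives PW at 40.7° from the x-axis; with |PW| = 14.7, W = (-32.7, -0.401). Then |HW| = |W − H| = 32.7.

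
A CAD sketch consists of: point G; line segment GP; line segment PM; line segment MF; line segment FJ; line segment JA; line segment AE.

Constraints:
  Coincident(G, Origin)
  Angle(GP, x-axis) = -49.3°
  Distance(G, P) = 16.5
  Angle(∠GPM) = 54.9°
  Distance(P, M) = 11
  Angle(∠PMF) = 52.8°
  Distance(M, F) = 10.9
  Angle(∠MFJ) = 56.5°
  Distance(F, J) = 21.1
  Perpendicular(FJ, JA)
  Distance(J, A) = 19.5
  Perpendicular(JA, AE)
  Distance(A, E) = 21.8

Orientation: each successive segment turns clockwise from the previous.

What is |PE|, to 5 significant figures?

23.227

FJ ⟂ JA, so JA runs at -155.10°; with |JA| = 19.5, A = (-3.2799, -31.648). JA is perpendicular to AE, so AE runs at 114.90°; with |AE| = 21.8, E = (-12.459, -11.874). Then |PE| = |E − P| = 23.227.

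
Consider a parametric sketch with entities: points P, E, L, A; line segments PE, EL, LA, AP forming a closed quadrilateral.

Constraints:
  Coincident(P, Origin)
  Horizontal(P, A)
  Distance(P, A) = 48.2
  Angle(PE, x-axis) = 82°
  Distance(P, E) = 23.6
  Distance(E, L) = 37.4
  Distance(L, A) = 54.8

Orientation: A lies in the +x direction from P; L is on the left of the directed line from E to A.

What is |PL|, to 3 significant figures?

58.5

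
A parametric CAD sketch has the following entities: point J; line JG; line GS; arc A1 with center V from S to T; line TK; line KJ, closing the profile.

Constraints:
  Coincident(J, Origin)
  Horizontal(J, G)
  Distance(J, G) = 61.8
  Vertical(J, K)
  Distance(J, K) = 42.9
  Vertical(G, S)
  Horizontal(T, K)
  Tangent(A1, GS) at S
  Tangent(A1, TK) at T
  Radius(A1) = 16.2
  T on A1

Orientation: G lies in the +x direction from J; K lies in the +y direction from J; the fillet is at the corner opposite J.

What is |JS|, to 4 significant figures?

67.32

J is at the origin; J and G share the same y with |JG| = 61.8 and G on the +x side, so G = (61.80, 0.000). JK is vertical with |JK| = 42.9 and K on the +y side, so K = (0.000, 42.90). The virtual corner opposite J is at (61.80, 42.90). A1 meets GS tangentially, so VS is at right angles to GS and the tangent condition forces VT to be normal to TK, with radius 16.2, so the center V sits 16.2 in from both sides at V = (45.60, 26.70). That places the tangent points at S = (61.80, 26.70) on GS and T = (45.60, 42.90) on TK. Then |JS| = |S − J| = 67.32.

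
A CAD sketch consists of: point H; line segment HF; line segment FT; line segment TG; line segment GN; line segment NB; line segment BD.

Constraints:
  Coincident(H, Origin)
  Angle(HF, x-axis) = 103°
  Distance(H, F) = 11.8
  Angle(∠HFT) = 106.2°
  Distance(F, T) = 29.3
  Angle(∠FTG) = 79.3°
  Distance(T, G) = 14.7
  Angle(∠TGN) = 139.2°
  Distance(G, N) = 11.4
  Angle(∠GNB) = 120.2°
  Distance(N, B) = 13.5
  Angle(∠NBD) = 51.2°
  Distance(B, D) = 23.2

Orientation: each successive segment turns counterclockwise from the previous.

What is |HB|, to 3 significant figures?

9.90

H is at the origin; HF runs at 103.0° with length 11.8, so F = (-2.65, 11.5). ∠HFT = 106.2° gives FT at 177° from the x-axis; with |FT| = 29.3, T = (-31.9, 13.1). ∠FTG = 79.3° gives TG at -82.5° from the x-axis; with |TG| = 14.7, G = (-30.0, -1.44). ∠TGN = 139.2° gives GN at -41.7° from the x-axis; with |GN| = 11.4, N = (-21.5, -9.02). ∠GNB = 120.2° gives NB at 18.1° from the x-axis; with |NB| = 13.5, B = (-8.65, -4.83). Then |HB| = |B − H| = 9.90.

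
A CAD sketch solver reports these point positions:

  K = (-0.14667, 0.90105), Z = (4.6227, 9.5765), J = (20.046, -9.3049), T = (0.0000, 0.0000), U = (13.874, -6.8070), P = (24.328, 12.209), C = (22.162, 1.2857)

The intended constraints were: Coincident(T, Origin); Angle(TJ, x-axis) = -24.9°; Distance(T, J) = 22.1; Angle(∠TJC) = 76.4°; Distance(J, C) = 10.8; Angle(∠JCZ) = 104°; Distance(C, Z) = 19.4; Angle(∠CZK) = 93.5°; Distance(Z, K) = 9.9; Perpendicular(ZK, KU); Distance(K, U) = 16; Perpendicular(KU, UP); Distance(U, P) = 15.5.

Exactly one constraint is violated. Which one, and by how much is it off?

Distance(U, P) = 15.5 — off by 6.20.

T = (0.00, 0.00) ✓; TJ at -24.90° ✓; |TJ| = 22.10 ✓; ∠TJC = 76.40° ✓; |JC| = 10.80 ✓; ∠JCZ = 104.0° ✓; |CZ| = 19.40 ✓; ∠CZK = 93.50° ✓; |ZK| = 9.900 ✓; ∠(ZK, KU) = 90.00° ✓; |KU| = 16.00 ✓; ∠(KU, UP) = 90.00° ✓; |UP| = 21.70 ✗.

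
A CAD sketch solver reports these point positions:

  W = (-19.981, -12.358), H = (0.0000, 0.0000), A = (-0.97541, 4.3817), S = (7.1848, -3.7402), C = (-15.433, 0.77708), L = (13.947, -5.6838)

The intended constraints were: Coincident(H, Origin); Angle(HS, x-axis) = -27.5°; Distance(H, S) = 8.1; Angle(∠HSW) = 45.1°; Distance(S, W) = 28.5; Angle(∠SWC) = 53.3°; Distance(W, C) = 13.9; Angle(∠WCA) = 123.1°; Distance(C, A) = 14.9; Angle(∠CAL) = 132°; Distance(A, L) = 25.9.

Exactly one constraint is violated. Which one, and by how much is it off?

Distance(A, L) = 25.9 — off by 7.90.

H = (0.00, 0.00) ✓; HS at -27.50° ✓; |HS| = 8.100 ✓; ∠HSW = 45.10° ✓; |SW| = 28.50 ✓; ∠SWC = 53.30° ✓; |WC| = 13.90 ✓; ∠WCA = 123.1° ✓; |CA| = 14.90 ✓; ∠CAL = 132.0° ✓; |AL| = 18.00 ✗.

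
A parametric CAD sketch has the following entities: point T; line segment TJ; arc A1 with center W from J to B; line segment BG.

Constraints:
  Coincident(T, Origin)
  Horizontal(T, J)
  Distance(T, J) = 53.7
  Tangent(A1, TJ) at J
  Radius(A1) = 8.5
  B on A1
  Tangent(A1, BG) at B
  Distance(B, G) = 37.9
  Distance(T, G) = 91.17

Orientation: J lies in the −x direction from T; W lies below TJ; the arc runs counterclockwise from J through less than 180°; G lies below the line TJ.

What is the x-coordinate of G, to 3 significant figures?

-86.1

Checks: |WB| = 8.500 ✓; ∠(WB, BG) = 90.00° ✓; |BG| = 37.90 ✓; |TG| = 91.17 ✓.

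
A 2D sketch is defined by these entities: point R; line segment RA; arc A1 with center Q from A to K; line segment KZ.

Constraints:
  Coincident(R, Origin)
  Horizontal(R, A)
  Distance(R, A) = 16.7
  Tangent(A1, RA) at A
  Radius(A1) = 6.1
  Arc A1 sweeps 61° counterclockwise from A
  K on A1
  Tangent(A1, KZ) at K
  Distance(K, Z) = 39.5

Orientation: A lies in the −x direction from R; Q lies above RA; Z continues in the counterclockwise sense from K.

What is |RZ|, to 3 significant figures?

38.5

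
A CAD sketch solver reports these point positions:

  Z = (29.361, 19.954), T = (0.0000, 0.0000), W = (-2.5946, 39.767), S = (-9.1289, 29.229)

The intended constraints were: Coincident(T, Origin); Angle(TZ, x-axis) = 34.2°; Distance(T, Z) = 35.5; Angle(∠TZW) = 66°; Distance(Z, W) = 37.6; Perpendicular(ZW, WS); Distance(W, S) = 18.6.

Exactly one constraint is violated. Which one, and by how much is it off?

Distance(W, S) = 18.6 — off by 6.20.

T = (0.00, 0.00) ✓; TZ at 34.20° ✓; |TZ| = 35.50 ✓; ∠TZW = 66.00° ✓; |ZW| = 37.60 ✓; ∠(ZW, WS) = 90.00° ✓; |WS| = 12.40 ✗.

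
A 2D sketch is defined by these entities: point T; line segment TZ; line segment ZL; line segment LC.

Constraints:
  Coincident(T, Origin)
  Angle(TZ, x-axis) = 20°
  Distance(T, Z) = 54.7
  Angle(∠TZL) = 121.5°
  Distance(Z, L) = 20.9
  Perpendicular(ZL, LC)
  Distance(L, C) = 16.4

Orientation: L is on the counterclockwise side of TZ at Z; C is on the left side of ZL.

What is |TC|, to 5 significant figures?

57.989

∠TZL = 121.5°, so ZL runs at 20.0° + (180° − 121.5°) = 78.500° from the x-axis; with |ZL| = 20.9, L = Z + 20.9·(cos 78.500°, sin 78.500°) = (55.568, 39.189). ZL is perpendicular to LC; with |LC| = 16.4 on the left of ZL, C = L + 16.4·(-0.97992, 0.19937) = (39.497, 42.459). Then |TC| = |C − T| = 57.989.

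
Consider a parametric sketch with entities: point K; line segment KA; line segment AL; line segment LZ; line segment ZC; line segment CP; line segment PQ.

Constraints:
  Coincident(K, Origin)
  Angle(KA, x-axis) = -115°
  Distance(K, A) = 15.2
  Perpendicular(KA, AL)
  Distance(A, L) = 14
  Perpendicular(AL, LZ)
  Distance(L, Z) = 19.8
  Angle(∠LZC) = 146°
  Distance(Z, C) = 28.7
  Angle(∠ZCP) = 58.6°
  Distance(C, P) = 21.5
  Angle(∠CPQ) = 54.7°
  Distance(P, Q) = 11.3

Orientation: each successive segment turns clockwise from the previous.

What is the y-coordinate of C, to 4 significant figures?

24.87

K is at the origin; KA runs at -115.0° with length 15.2, so A = (-6.424, -13.78). KA is perpendicular to AL, so AL runs at 155.0°; with |AL| = 14.0, L = (-19.11, -7.859). The perpendicularity gives LZ at right angles to AL, so LZ runs at 65.00°; with |LZ| = 19.8, Z = (-10.74, 10.09). ∠LZC = 146.0° gives ZC at 31.00° from the x-axis; with |ZC| = 28.7, C = (13.86, 24.87). So C.y = 24.87.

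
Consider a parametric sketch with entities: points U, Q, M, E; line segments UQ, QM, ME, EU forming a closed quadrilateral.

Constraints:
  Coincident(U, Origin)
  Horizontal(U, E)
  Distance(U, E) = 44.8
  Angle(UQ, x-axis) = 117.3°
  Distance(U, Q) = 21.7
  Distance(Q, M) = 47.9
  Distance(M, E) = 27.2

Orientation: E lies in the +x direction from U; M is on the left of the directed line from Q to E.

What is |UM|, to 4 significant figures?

45.70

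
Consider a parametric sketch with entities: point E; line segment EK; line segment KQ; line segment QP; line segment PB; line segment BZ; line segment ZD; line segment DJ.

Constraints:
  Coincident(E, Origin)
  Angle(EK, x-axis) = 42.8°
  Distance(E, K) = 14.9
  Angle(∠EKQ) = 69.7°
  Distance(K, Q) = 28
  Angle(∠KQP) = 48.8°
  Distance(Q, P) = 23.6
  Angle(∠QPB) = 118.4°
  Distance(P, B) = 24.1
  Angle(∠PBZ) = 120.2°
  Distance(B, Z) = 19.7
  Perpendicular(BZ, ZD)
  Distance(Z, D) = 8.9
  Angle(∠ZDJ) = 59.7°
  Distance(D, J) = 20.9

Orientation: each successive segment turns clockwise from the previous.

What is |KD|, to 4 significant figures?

12.37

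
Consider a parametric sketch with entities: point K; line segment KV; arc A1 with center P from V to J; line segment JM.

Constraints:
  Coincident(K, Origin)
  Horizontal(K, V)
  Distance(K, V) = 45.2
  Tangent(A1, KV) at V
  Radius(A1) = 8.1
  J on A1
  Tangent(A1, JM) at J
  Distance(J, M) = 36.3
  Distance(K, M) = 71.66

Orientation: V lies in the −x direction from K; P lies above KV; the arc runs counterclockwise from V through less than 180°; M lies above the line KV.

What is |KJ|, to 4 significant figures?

40.20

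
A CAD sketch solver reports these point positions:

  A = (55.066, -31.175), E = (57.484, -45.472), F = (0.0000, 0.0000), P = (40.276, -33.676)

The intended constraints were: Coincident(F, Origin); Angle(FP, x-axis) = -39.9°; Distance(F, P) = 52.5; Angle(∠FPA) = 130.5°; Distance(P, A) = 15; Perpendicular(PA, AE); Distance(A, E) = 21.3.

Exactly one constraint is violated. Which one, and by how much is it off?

Distance(A, E) = 21.3 — off by 6.80.

F = (0.00, 0.00) ✓; FP at -39.90° ✓; |FP| = 52.50 ✓; ∠FPA = 130.5° ✓; |PA| = 15.00 ✓; ∠(PA, AE) = 90.00° ✓; |AE| = 14.50 ✗.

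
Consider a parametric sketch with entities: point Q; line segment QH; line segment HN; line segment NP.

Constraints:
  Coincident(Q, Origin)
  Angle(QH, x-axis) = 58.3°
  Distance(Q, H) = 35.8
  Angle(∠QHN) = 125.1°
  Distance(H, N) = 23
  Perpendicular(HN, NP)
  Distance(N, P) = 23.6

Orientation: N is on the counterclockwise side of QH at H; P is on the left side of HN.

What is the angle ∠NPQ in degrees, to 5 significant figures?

97.438°

Q is at the origin; QH runs at 58.3° with length 35.8, so H = 35.8·(cos 58.3°, sin 58.3°) = (18.812, 30.459). ∠QHN = 125.1°, so HN runs at 58.3° + (180° − 125.1°) = 113.20° from the x-axis; with |HN| = 23.0, N = H + 23.0·(cos 113.20°, sin 113.20°) = (9.7512, 51.599). The perpendicularity gives NP at right angles to HN; with |NP| = 23.6 on the left of HN, P = N + 23.6·(-0.91914, -0.39394) = (-11.940, 42.302). Then cos ∠NPQ = PN·PQ / (|PN||PQ|), giving 97.438°.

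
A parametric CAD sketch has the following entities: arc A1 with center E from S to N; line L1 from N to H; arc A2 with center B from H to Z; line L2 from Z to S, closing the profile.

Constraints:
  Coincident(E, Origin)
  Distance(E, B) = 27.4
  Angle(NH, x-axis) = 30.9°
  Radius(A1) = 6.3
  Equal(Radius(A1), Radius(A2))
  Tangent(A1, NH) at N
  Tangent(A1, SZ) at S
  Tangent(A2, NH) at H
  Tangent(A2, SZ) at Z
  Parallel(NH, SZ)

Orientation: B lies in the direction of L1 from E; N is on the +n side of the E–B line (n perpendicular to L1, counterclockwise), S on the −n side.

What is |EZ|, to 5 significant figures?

28.115

The slot axis is L1's direction at 30.9°, so u = (cos 30.9°, sin 30.9°) = (0.85806, 0.51354) and n = (−sin 30.9°, cos 30.9°) = (-0.51354, 0.85806). E is at the origin and B lies 27.4 along u from E, so B = 27.4·u = (23.511, 14.071). Tangency of A1 to both parallel lines with radius 6.3 puts N and S at E ± 6.3·n: N = (-3.2353, 5.4058), S = (3.2353, -5.4058). Equal radii place H and Z the same way about B: H = B + 6.3·n = (20.276, 19.477), Z = B − 6.3·n = (26.746, 8.6652). Then |EZ| = |Z − E| = 28.115.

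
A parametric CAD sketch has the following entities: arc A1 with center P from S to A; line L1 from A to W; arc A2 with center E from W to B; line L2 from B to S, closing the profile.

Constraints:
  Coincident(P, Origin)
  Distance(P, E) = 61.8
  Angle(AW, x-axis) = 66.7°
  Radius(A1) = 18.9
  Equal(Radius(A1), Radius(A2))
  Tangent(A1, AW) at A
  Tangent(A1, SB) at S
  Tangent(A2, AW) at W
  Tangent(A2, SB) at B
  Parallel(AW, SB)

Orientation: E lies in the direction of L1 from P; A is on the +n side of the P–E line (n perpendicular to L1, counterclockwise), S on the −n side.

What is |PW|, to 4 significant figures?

64.63

The slot axis is L1's direction at 66.7°, so u = (cos 66.7°, sin 66.7°) = (0.3955, 0.9184) and n = (−sin 66.7°, cos 66.7°) = (-0.9184, 0.3955). P is at the origin and E lies 61.8 along u from P, so E = 61.8·u = (24.44, 56.76). Tangency of A1 to both parallel lines with radius 18.9 puts A and S at P ± 18.9·n: A = (-17.36, 7.476), S = (17.36, -7.476). Equal radii place W and B the same way about E: W = E + 18.9·n = (7.086, 64.24), B = E − 18.9·n = (41.80, 49.28). Then |PW| = |W − P| = 64.63.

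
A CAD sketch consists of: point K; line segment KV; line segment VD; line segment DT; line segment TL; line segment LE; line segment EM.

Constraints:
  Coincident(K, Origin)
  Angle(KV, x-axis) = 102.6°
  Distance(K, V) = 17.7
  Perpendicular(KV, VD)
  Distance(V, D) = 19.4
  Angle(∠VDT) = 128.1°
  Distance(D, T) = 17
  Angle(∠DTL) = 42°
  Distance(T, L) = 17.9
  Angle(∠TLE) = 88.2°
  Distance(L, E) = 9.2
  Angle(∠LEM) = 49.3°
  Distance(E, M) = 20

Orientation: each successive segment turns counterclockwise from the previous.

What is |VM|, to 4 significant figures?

31.41

K is at the origin; KV runs at 102.6° with length 17.7, so V = (-3.861, 17.27). The perpendicularity gives VD at right angles to KV, so VD runs at -167.4°; with |VD| = 19.4, D = (-22.79, 13.04). ∠VDT = 128.1° gives DT at -115.5° from the x-axis; with |DT| = 17.0, T = (-30.11, -2.302). ∠DTL = 42.0° gives TL at 22.50° from the x-axis; with |TL| = 17.9, L = (-13.58, 4.548). ∠TLE = 88.2° gives LE at 114.3° from the x-axis; with |LE| = 9.2, E = (-17.36, 12.93). ∠LEM = 49.3° gives EM at -115.0° from the x-axis; with |EM| = 20.0, M = (-25.81, -5.193). Then |VM| = |M − V| = 31.41.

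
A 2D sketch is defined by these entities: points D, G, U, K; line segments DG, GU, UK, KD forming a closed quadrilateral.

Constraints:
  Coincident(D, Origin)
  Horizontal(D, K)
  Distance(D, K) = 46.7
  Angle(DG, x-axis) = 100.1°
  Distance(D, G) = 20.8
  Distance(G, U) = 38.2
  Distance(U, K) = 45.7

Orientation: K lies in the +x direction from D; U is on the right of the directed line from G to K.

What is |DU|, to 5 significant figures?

17.423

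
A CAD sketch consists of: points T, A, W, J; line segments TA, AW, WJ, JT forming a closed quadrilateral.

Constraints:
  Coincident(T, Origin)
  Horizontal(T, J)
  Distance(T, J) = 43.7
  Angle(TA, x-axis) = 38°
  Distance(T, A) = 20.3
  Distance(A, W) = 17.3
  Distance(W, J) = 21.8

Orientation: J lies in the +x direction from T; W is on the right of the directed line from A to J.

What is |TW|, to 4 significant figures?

22.51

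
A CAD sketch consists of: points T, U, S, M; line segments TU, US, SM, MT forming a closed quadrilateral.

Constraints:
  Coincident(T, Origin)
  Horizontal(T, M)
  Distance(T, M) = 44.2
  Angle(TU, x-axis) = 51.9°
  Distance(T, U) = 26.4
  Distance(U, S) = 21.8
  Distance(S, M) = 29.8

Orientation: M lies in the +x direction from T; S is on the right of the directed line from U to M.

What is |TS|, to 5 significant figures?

14.446

T is at the origin; TM is horizontal with |TM| = 44.2 and M in +x, so M = (44.2, 0). TU runs at 51.9° with |TU| = 26.4, so U = (16.290, 20.775). S is determined by |US| = 21.8 and |SM| = 29.8 together: it lies at the intersection of circle(U, 21.8) and circle(M, 29.8). With |UM| = 34.793, the foot of the radical line on UM is 11.465 from U and the perpendicular offset is √(21.8² − 11.465²) = 18.542. Taking the right-of-UM solution: S = (14.415, -0.94415).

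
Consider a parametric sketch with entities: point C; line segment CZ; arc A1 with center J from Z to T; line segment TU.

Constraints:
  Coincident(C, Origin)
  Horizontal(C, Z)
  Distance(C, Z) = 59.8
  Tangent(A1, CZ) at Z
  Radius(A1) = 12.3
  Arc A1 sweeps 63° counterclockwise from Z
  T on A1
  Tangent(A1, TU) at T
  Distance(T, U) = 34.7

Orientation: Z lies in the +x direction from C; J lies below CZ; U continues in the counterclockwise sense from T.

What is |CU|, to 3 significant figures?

50.1

C is at the origin; CZ is horizontal with |CZ| = 59.8 and Z on the +x side, so Z = (59.8, 0.00). Since A1 is tangent to CZ there, JZ ⟂ CZ, so J = Z + (0, -12.3) = (59.8, -12.3). On A1, Z sits at bearing 90° from J; a 63° counterclockwise sweep puts T at bearing 153°, so T = J + 12.3·(cos 153°, sin 153°) = (48.8, -6.72). A1 meets TU tangentially, so JT is at right angles to TU, so TU runs along (−sin 153°, cos 153°); with |TU| = 34.7, U = (33.1, -37.6). Then |CU| = |U − C| = 50.1.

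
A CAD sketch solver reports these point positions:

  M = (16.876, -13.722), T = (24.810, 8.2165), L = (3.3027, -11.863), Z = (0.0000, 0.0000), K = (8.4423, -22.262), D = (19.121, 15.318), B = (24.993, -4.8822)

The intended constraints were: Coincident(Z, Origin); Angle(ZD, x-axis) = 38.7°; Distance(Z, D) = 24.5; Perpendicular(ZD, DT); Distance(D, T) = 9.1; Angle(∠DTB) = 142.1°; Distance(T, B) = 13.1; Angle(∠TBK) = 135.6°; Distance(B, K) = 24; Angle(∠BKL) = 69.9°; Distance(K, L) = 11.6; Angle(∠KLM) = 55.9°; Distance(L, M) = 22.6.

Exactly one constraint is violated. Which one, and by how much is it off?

Distance(L, M) = 22.6 — off by 8.90.

Z = (0.00, 0.00) ✓; ZD at 38.70° ✓; |ZD| = 24.50 ✓; ∠(ZD, DT) = 90.00° ✓; |DT| = 9.099 ✓; ∠DTB = 142.1° ✓; |TB| = 13.10 ✓; ∠TBK = 135.6° ✓; |BK| = 24.00 ✓; ∠BKL = 69.90° ✓; |KL| = 11.60 ✓; ∠KLM = 55.90° ✓; |LM| = 13.70 ✗.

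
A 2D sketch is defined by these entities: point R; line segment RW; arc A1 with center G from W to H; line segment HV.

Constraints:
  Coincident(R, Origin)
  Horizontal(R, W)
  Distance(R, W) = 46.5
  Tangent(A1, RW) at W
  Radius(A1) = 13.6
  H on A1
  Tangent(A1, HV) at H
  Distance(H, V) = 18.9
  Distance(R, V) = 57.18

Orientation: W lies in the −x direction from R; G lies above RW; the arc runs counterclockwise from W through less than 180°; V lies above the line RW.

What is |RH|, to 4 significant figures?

40.09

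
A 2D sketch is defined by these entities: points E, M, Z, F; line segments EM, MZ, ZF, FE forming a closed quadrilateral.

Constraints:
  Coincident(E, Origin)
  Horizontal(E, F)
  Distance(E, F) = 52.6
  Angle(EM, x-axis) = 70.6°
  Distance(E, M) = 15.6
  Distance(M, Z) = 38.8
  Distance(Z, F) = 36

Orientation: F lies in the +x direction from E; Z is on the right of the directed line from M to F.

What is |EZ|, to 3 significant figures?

30.2

Checks: |MZ| = 38.80 ✓; |ZF| = 36.00 ✓.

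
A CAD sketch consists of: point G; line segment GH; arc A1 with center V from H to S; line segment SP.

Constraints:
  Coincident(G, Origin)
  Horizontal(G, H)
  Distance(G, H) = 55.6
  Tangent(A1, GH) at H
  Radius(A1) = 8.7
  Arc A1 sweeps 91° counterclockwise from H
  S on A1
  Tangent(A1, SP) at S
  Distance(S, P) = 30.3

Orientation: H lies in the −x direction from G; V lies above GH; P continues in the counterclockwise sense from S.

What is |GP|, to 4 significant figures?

61.50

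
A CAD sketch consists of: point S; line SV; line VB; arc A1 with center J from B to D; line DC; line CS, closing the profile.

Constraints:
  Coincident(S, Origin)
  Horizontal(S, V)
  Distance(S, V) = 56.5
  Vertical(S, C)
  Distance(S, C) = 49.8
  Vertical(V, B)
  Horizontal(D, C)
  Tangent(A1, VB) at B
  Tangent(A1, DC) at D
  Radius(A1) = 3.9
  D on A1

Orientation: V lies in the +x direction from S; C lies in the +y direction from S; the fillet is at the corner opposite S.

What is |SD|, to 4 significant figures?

72.43

The virtual corner opposite S is at (56.50, 49.80). The tangent condition forces JB to be normal to VB and the tangent condition forces JD to be normal to DC, with radius 3.9, so the center J sits 3.9 in from both sides at J = (52.60, 45.90). That places the tangent points at B = (56.50, 45.90) on VB and D = (52.60, 49.80) on DC. Then |SD| = |D − S| = 72.43.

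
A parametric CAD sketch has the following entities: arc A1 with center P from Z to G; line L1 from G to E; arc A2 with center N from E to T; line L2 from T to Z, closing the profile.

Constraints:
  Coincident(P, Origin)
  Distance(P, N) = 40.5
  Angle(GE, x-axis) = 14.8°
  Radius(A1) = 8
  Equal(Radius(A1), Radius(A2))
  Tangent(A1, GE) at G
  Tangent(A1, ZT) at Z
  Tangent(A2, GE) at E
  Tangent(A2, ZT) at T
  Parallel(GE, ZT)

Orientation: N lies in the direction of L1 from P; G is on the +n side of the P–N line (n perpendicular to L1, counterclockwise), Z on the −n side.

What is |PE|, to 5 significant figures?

41.283

The slot axis is L1's direction at 14.8°, so u = (cos 14.8°, sin 14.8°) = (0.96682, 0.25545) and n = (−sin 14.8°, cos 14.8°) = (-0.25545, 0.96682). P is at the origin and N lies 40.5 along u from P, so N = 40.5·u = (39.156, 10.346). Tangency of A1 to both parallel lines with radius 8.0 puts G and Z at P ± 8.0·n: G = (-2.0436, 7.7346), Z = (2.0436, -7.7346). Equal radii place E and T the same way about N: E = N + 8.0·n = (37.113, 18.080), T = N − 8.0·n = (41.200, 2.6110). Then |PE| = |E − P| = 41.283.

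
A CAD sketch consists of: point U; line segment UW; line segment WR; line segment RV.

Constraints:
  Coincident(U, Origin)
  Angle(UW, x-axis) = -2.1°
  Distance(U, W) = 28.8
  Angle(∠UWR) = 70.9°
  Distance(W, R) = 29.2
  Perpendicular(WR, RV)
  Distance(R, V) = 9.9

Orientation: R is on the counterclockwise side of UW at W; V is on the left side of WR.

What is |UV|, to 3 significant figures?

26.3

U is at the origin; UW runs at -2.1° with length 28.8, so W = 28.8·(cos -2.1°, sin -2.1°) = (28.8, -1.06). ∠UWR = 70.9°, so WR runs at -2.1° + (180° − 70.9°) = 107° from the x-axis; with |WR| = 29.2, R = W + 29.2·(cos 107°, sin 107°) = (20.2, 26.9). WR is perpendicular to RV; with |RV| = 9.9 on the left of WR, V = R + 9.9·(-0.956, -0.292) = (10.8, 24.0). Then |UV| = |V − U| = 26.3.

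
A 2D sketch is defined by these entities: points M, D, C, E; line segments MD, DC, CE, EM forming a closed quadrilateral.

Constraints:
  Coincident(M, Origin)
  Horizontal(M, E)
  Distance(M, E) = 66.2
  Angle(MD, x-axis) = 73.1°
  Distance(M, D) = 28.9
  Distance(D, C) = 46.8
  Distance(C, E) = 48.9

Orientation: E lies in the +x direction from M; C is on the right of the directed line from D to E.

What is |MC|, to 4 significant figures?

27.02

M is at the origin; M and E share the same y with |ME| = 66.2 and E in +x, so E = (66.2, 0). MD runs at 73.1° with |MD| = 28.9, so D = (8.401, 27.65). C is determined by |DC| = 46.8 and |CE| = 48.9 together: it lies at the intersection of circle(D, 46.8) and circle(E, 48.9). With |DE| = 64.07, the foot of the radical line on DE is 30.47 from D and the perpendicular offset is √(46.8² − 30.47²) = 35.52. Taking the right-of-DE solution: C = (20.55, -17.54).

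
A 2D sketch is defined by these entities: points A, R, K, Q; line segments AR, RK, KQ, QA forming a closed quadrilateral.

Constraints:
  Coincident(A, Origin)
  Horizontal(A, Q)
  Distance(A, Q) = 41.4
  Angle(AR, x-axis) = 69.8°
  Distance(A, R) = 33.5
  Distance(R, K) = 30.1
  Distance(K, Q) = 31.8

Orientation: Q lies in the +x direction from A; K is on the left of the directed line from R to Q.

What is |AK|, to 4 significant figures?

52.41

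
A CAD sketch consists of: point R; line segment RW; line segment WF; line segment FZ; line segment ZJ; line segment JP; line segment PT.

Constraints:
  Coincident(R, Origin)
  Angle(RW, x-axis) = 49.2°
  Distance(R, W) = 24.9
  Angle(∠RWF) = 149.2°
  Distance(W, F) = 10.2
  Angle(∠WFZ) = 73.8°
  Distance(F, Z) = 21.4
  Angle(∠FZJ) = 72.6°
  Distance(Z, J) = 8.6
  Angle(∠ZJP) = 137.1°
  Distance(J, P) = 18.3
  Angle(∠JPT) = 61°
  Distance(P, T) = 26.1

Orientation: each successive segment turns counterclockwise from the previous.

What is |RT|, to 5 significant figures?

40.095

R is at the origin; RW runs at 49.2° with length 24.9, so W = (16.270, 18.849). ∠RWF = 149.2° gives WF at 80.000° from the x-axis; with |WF| = 10.2, F = (18.041, 28.894). ∠WFZ = 73.8° gives FZ at -173.80° from the x-axis; with |FZ| = 21.4, Z = (-3.2334, 26.583). ∠FZJ = 72.6° gives ZJ at -66.400° from the x-axis; with |ZJ| = 8.6, J = (0.20956, 18.702). ∠ZJP = 137.1° gives JP at -23.500° from the x-axis; with |JP| = 18.3, P = (16.992, 11.405). ∠JPT = 61.0° gives PT at 95.500° from the x-axis; with |PT| = 26.1, T = (14.490, 37.385). Then |RT| = |T − R| = 40.095.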